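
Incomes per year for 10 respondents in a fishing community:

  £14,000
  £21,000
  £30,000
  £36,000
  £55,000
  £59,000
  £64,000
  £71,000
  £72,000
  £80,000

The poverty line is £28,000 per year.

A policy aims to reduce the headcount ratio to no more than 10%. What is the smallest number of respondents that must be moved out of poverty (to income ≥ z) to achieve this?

2 of the 10 respondents are poor, so H = 2/10 = 0.200.
A headcount ratio of at most 10% allows at most ⌊0.10 × 10⌋ = 1 poor respondents.
So at least 2 − 1 = 1 must be lifted.

1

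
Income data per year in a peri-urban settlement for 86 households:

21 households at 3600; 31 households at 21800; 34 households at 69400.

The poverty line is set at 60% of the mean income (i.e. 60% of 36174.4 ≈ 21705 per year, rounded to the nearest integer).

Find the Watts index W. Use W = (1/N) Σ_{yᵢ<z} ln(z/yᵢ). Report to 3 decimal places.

Poor units: 21×3600 (q = 21 of N = 86).
Log gaps: ln(21705/3600) = 1.7966 (×21).
W = 37.728785 / 86 = 0.439.

0.439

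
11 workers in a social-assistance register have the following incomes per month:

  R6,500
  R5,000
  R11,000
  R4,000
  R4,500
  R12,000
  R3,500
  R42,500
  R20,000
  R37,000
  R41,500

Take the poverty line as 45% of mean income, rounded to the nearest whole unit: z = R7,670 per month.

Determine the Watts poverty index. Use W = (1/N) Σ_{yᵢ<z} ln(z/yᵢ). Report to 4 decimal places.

Poor units: R3,500, R4,000, R4,500, R5,000, R6,500 (q = 5 of N = 11).
Log gaps: ln(7670/3500) = 0.7846; ln(7670/4000) = 0.6510; ln(7670/4500) = 0.5332; ln(7670/5000) = 0.4279; ln(7670/6500) = 0.1655.
W = 2.562208 / 11 = 0.2329.

0.2329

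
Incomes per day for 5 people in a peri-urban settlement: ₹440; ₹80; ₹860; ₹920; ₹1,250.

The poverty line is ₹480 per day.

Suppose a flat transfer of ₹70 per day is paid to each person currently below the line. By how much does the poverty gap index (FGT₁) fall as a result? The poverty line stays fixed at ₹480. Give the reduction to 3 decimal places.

Before: below the line — ₹80, ₹440; poverty gap index (FGT₁) = 0.18333.
After the ₹70 transfer: below the line — ₹150; poverty gap index (FGT₁) = 0.13750.
Reduction = 0.18333 − 0.13750 = 0.046.

0.046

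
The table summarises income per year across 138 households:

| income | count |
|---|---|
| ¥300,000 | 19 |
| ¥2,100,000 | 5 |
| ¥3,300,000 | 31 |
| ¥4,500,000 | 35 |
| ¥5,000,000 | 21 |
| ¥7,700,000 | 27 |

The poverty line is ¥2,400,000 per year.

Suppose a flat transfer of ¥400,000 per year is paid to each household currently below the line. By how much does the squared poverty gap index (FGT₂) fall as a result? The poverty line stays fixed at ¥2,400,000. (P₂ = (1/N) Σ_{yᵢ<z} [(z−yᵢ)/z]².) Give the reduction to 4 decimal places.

0.0369

Before: below the line — 19×¥300,000, 5×¥2,100,000; squared poverty gap index (FGT₂) = 0.105978.
After the ¥400,000 transfer: below the line — 19×¥700,000; squared poverty gap index (FGT₂) = 0.069080.
Reduction = 0.105978 − 0.069080 = 0.0369.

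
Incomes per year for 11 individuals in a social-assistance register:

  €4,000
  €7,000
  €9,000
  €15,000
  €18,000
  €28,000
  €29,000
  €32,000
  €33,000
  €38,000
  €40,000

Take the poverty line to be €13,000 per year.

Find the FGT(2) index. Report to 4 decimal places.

Below the line: €4,000, €7,000, €9,000 (q = 3 of N = 11).
Normalized shortfalls: (13000−4000)/13000 = 0.6923; (13000−7000)/13000 = 0.4615; (13000−9000)/13000 = 0.3077.
Squared: 0.4793; 0.2130; 0.0947.
Sum = 0.786982; P₂ = 0.786982 / 11 = 0.0715.

0.0715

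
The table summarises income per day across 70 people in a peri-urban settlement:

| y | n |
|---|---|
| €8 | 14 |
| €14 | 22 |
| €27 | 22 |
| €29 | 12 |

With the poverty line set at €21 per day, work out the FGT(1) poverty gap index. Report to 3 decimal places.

0.229

Below the line: 14×€8, 22×€14 (q = 36 of N = 70).
Relative gaps: (21−8)/21 = 0.6190 (×14); (21−14)/21 = 0.3333 (×22).
Σ = 16.000000. Dividing by the full population N = 70 gives P₁ = 0.229.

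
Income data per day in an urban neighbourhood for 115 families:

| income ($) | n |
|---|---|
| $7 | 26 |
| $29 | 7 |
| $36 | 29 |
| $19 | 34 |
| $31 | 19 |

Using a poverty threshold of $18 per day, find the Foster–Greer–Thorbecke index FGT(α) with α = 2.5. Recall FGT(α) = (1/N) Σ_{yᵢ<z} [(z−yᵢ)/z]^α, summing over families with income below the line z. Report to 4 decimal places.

0.0660

Below z: 26×$7 (q = 26 of N = 115).
Normalized shortfalls: (18−7)/18 = 0.6111 (×26).
Raised to α = 2.5: 0.29194 (×26).
Sum = 7.590560; FGT(2.5) = 7.590560 / 115 = 0.0660.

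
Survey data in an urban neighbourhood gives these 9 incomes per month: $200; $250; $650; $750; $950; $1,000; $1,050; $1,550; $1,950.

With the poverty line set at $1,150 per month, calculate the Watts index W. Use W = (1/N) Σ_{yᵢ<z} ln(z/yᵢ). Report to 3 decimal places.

Below z: $200, $250, $650, $750, $950, $1,000, $1,050 (q = 7 of N = 9).
Log gaps: ln(1150/200) = 1.7492; ln(1150/250) = 1.5261; ln(1150/650) = 0.5705; ln(1150/750) = 0.4274; ln(1150/950) = 0.1911; ln(1150/1000) = 0.1398; ln(1150/1050) = 0.0910.
W = 4.695034 / 9 = 0.522.

0.522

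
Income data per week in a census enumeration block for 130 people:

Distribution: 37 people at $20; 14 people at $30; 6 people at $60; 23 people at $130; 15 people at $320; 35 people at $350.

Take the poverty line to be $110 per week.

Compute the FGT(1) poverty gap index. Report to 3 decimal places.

Below the line: 37×$20, 14×$30, 6×$60 (q = 57 of N = 130).
Relative gaps: (110−20)/110 = 0.8182 (×37); (110−30)/110 = 0.7273 (×14); (110−60)/110 = 0.4545 (×6).
Σ = 43.181818. Dividing by the full population N = 130 gives P₁ = 0.332.

0.332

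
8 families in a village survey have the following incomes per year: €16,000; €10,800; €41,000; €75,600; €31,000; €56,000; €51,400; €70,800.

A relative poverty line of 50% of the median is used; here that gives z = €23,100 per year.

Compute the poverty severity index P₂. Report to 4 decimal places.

Poor units: €10,800, €16,000 (q = 2 of N = 8).
Gap ratios (z−y)/z: (23100−10800)/23100 = 0.5325; (23100−16000)/23100 = 0.3074.
Squared: 0.2835; 0.0945.
Sum = 0.377991; P₂ = 0.377991 / 8 = 0.0472.

0.0472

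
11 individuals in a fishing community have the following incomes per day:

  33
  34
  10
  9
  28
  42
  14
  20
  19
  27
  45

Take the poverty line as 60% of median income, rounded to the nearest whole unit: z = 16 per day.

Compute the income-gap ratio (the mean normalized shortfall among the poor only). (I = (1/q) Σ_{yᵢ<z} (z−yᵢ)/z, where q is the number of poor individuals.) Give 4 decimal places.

0.3125

Poor units: 9, 10, 14 (q = 3 of N = 11).
Relative gaps: 0.4375, 0.3750, 0.1250; sum = 0.937500.
The income-gap ratio divides by q (the poor only): 0.937500 / 3 = 0.3125.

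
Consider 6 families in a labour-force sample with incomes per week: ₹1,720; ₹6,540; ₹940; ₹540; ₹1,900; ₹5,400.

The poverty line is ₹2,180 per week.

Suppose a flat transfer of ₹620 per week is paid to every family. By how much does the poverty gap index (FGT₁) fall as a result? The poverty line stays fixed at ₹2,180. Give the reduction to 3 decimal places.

Before: below the line — ₹540, ₹940, ₹1,720, ₹1,900; poverty gap index (FGT₁) = 0.27676.
After the ₹620 transfer: below the line — ₹1,160, ₹1,560; poverty gap index (FGT₁) = 0.12538.
Reduction = 0.27676 − 0.12538 = 0.151.

0.151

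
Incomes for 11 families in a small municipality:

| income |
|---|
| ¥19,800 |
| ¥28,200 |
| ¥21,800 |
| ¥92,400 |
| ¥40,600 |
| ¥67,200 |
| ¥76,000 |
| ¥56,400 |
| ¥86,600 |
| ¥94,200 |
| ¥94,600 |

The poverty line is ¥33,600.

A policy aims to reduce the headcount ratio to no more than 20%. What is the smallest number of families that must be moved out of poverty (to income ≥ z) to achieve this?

Currently q = 3 of N = 11 are below the line (H = 0.273).
A headcount ratio of at most 20% allows at most ⌊0.20 × 11⌋ = 2 poor families.
So at least 3 − 2 = 1 must be lifted.

1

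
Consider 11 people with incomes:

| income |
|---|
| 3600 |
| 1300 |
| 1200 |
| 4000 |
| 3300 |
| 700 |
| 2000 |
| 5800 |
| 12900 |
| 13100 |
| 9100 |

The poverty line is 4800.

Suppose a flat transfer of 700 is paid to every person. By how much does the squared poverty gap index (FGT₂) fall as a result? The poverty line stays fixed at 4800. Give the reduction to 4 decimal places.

0.0831

Before: below the line — 700, 1200, 1300, 2000, 3300, 3600, 4000; squared poverty gap index (FGT₂) = 0.213818.
After the 700 transfer: below the line — 1400, 1900, 2000, 2700, 4000, 4300, 4700; squared poverty gap index (FGT₂) = 0.130682.
Reduction = 0.213818 − 0.130682 = 0.0831.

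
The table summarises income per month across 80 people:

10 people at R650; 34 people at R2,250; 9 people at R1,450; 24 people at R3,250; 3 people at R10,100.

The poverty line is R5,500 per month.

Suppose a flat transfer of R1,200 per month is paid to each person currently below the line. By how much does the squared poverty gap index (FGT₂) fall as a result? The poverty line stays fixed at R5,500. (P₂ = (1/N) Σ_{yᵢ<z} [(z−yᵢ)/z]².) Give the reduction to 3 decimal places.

Before: below the line — 10×R650, 9×R1,450, 34×R2,250, 24×R3,250; squared poverty gap index (FGT₂) = 0.35681.
After the R1,200 transfer: below the line — 10×R1,850, 9×R2,650, 34×R3,450, 24×R4,450; squared poverty gap index (FGT₂) = 0.15524.
Reduction = 0.35681 − 0.15524 = 0.202.

0.202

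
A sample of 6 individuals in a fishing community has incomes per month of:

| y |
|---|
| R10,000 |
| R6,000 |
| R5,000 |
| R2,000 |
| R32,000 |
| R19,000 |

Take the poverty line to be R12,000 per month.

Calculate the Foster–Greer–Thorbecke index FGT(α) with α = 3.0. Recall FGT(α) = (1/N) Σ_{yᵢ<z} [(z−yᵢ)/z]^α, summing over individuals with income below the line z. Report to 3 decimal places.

0.151

Incomes under z: R2,000, R5,000, R6,000, R10,000 (q = 4 of N = 6).
Shortfall ratios: (12000−2000)/12000 = 0.8333; (12000−5000)/12000 = 0.5833; (12000−6000)/12000 = 0.5000; (12000−10000)/12000 = 0.1667.
Raised to α = 3.0: 0.57870; 0.19850; 0.12500; 0.00463.
Sum = 0.906829; FGT(3.0) = 0.906829 / 6 = 0.151.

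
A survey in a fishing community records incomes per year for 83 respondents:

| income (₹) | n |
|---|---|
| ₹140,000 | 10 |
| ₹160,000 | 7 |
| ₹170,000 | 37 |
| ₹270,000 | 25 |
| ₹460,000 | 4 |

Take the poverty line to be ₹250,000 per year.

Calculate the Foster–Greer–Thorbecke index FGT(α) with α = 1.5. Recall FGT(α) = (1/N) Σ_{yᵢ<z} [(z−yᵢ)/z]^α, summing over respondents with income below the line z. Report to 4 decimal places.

Below the line: 10×₹140,000, 7×₹160,000, 37×₹170,000 (q = 54 of N = 83).
Shortfall ratios: (250000−140000)/250000 = 0.4400 (×10); (250000−160000)/250000 = 0.3600 (×7); (250000−170000)/250000 = 0.3200 (×37).
Raised to α = 1.5: 0.29186 (×10); 0.21600 (×7); 0.18102 (×37).
Sum = 11.128345; FGT(1.5) = 11.128345 / 83 = 0.1341.

0.1341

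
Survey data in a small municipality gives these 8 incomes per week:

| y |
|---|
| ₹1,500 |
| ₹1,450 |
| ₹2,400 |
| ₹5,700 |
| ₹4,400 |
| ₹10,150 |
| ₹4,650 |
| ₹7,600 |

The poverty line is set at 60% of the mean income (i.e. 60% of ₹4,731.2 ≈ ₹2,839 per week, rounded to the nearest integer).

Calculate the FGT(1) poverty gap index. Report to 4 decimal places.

0.1394

Below the line: ₹1,450, ₹1,500, ₹2,400 (q = 3 of N = 8).
Shortfall ratios: (2839−1450)/2839 = 0.4893; (2839−1500)/2839 = 0.4716; (2839−2400)/2839 = 0.1546.
Σ = 1.115534. Dividing by the full population N = 8 gives P₁ = 0.1394.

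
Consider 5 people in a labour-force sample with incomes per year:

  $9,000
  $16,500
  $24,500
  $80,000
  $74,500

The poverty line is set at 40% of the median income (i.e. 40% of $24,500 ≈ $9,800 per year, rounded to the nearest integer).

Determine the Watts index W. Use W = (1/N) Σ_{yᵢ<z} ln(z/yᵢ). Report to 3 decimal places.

Incomes under z: $9,000 (q = 1 of N = 5).
Log shortfalls: ln(9800/9000) = 0.0852.
W = 0.085158 / 5 = 0.017.

0.017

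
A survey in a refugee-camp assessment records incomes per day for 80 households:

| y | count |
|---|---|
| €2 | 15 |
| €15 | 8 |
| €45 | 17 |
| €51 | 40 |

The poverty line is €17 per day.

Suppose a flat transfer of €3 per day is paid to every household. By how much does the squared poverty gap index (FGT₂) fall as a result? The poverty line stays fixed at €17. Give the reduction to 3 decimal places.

Before: below the line — 15×€2, 8×€15; squared poverty gap index (FGT₂) = 0.14736.
After the €3 transfer: below the line — 15×€5; squared poverty gap index (FGT₂) = 0.09343.
Reduction = 0.14736 − 0.09343 = 0.054.

0.054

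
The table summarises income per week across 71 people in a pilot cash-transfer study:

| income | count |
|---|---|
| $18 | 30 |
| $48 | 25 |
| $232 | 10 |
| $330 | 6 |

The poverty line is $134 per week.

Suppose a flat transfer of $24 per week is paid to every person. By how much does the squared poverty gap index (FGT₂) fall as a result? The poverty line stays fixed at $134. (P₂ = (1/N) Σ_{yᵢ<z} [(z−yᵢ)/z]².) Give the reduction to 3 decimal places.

Before: below the line — 30×$18, 25×$48; squared poverty gap index (FGT₂) = 0.46168.
After the $24 transfer: below the line — 30×$42, 25×$72; squared poverty gap index (FGT₂) = 0.27455.
Reduction = 0.46168 − 0.27455 = 0.187.

0.187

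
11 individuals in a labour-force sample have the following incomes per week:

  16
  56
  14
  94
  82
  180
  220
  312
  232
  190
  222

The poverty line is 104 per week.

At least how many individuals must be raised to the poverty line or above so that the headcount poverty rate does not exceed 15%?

4

5 of the 11 individuals are poor, so H = 5/11 = 0.455.
A headcount ratio of at most 15% allows at most ⌊0.15 × 11⌋ = 1 poor individuals.
So at least 5 − 1 = 4 must be lifted.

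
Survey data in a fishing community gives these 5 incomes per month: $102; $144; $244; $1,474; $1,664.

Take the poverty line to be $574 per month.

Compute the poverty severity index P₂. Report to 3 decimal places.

0.314

Below the line: $102, $144, $244 (q = 3 of N = 5).
Gap ratios (z−y)/z: (574−102)/574 = 0.8223; (574−144)/574 = 0.7491; (574−244)/574 = 0.5749.
Squared: 0.6762; 0.5612; 0.3305.
Sum = 1.567896; P₂ = 1.567896 / 5 = 0.314.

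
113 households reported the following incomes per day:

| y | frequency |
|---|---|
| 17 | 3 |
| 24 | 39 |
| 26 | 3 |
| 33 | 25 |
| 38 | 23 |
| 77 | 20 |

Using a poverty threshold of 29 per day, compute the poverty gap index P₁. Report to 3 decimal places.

Poor units: 3×17, 39×24, 3×26 (q = 45 of N = 113).
Normalized shortfalls: (29−17)/29 = 0.4138 (×3); (29−24)/29 = 0.1724 (×39); (29−26)/29 = 0.1034 (×3).
Σ = 8.275862. Dividing by the full population N = 113 gives P₁ = 0.073.

0.073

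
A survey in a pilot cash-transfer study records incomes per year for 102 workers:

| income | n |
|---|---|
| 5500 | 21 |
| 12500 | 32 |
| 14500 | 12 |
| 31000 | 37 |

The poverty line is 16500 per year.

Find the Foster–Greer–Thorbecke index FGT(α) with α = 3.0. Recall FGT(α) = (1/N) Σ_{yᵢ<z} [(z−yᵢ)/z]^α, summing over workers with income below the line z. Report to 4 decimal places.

Incomes under z: 21×5500, 32×12500, 12×14500 (q = 65 of N = 102).
Relative gaps: (16500−5500)/16500 = 0.6667 (×21); (16500−12500)/16500 = 0.2424 (×32); (16500−14500)/16500 = 0.1212 (×12).
Raised to α = 3.0: 0.29630 (×21); 0.01425 (×32); 0.00178 (×12).
Sum = 6.699502; FGT(3.0) = 6.699502 / 102 = 0.0657.

0.0657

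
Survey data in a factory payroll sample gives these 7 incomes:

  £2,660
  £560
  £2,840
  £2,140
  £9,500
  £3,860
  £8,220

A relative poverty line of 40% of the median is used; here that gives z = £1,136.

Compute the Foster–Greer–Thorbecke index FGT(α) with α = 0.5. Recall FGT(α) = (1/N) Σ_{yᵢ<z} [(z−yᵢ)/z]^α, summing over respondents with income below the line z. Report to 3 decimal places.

0.102

Below the line: £560 (q = 1 of N = 7).
Normalized shortfalls: (1136−560)/1136 = 0.5070.
Raised to α = 0.5: 0.71207.
Sum = 0.712069; FGT(0.5) = 0.712069 / 7 = 0.102.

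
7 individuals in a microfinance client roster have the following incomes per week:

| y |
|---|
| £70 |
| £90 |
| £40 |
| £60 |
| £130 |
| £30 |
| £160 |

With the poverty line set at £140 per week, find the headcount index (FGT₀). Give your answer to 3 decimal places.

6 of the 7 individuals have income below £140.
H = 6/7 = 0.857.

0.857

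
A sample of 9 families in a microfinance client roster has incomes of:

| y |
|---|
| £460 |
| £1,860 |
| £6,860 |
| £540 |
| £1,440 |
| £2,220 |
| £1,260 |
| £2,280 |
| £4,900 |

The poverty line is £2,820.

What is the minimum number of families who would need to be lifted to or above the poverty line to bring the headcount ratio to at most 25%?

5

7 of the 9 families are poor, so H = 7/9 = 0.778.
A headcount ratio of at most 25% allows at most ⌊0.25 × 9⌋ = 2 poor families.
So at least 7 − 2 = 5 must be lifted.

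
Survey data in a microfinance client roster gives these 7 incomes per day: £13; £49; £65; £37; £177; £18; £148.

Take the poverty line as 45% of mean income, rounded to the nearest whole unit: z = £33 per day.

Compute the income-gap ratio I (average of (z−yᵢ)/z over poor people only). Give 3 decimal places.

0.530

Poor units: £13, £18 (q = 2 of N = 7).
Shortfall ratios (z−y)/z: 0.6061, 0.4545; sum = 1.060606.
I averages over the q = 2 poor units only: 1.060606 / 2 = 0.530.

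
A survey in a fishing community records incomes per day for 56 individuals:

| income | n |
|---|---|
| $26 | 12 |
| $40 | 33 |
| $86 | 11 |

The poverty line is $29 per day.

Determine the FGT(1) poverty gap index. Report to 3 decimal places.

0.022

Incomes under z: 12×$26 (q = 12 of N = 56).
Shortfall ratios: (29−26)/29 = 0.1034 (×12).
Σ = 1.241379. Dividing by the full population N = 56 gives P₁ = 0.022.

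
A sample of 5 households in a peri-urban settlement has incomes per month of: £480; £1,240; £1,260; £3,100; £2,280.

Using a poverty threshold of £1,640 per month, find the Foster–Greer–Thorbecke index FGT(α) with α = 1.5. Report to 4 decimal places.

0.1654

Poor units: £480, £1,240, £1,260 (q = 3 of N = 5).
Shortfall ratios: (1640−480)/1640 = 0.7073; (1640−1240)/1640 = 0.2439; (1640−1260)/1640 = 0.2317.
Raised to α = 1.5: 0.59487; 0.12045; 0.11153.
Sum = 0.826858; FGT(1.5) = 0.826858 / 5 = 0.1654.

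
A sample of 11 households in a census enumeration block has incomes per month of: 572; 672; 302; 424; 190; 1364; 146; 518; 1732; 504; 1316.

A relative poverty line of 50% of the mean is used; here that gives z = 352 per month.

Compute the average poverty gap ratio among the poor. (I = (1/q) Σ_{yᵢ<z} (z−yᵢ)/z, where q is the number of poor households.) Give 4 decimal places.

Incomes under z: 146, 190, 302 (q = 3 of N = 11).
Shortfall ratios (z−y)/z: 0.5852, 0.4602, 0.1420; sum = 1.187500.
I averages over the q = 3 poor units only: 1.187500 / 3 = 0.3958.

0.3958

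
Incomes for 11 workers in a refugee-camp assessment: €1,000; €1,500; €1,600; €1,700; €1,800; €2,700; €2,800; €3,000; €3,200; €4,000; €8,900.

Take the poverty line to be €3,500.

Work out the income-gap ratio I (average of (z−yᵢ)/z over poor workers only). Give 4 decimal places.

0.3873

Below the line: €1,000, €1,500, €1,600, €1,700, €1,800, €2,700, €2,800, €3,000, €3,200 (q = 9 of N = 11).
Shortfall ratios (z−y)/z: 0.7143, 0.5714, 0.5429, 0.5143, 0.4857, 0.2286, 0.2000, 0.1429, 0.0857; sum = 3.485714.
The income-gap ratio divides by q (the poor only): 3.485714 / 9 = 0.3873.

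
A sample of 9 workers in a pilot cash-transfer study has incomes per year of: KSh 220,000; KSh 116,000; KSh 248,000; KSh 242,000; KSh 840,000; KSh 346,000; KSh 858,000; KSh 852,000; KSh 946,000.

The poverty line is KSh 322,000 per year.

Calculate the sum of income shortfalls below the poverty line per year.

KSh 462,000

Below the line: KSh 116,000, KSh 220,000, KSh 242,000, KSh 248,000 (q = 4 of N = 9).
Individual gaps: 322000−116000 = 206000; 322000−220000 = 102000; 322000−242000 = 80000; 322000−248000 = 74000.
Aggregate gap = KSh 462,000.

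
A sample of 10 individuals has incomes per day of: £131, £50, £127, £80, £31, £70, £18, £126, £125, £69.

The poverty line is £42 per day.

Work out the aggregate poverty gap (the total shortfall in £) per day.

£35

Below the line: £18, £31 (q = 2 of N = 10).
Individual gaps: 42−18 = 24; 42−31 = 11.
Aggregate gap = £35.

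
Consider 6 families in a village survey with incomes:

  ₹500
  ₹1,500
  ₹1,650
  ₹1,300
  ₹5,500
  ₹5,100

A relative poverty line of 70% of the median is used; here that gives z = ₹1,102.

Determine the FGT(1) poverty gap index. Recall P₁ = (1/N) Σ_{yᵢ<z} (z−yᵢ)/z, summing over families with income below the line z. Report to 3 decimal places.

0.091

Below the line: ₹500 (q = 1 of N = 6).
Gap ratios (z−y)/z: (1102−500)/1102 = 0.5463.
Sum of shortfalls = 0.546279; P₁ averages over all N: 0.546279 / 6 = 0.091.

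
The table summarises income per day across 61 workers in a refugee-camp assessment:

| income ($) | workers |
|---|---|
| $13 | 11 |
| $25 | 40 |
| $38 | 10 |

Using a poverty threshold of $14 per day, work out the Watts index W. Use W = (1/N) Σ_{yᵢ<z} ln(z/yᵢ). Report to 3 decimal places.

0.013

Poor units: 11×$13 (q = 11 of N = 61).
ln(z/y) terms: ln(14/13) = 0.0741 (×11).
W = 0.815188 / 61 = 0.013.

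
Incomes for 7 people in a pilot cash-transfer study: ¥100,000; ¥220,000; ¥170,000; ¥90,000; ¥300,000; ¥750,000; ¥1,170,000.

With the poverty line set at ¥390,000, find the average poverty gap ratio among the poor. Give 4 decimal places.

Incomes under z: ¥90,000, ¥100,000, ¥170,000, ¥220,000, ¥300,000 (q = 5 of N = 7).
Shortfall ratios (z−y)/z: 0.7692, 0.7436, 0.5641, 0.4359, 0.2308; sum = 2.743590.
The income-gap ratio divides by q (the poor only): 2.743590 / 5 = 0.5487.

0.5487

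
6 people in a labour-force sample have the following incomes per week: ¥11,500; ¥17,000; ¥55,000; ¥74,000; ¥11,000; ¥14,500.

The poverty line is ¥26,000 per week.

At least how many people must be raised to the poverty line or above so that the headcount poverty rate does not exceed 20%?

4 of the 6 people are poor, so H = 4/6 = 0.667.
A headcount ratio of at most 20% allows at most ⌊0.20 × 6⌋ = 1 poor people.
So at least 4 − 1 = 3 must be lifted.

3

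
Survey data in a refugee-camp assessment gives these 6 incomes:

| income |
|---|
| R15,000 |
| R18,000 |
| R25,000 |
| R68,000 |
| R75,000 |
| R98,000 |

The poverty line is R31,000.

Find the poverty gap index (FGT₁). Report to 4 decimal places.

Below the line: R15,000, R18,000, R25,000 (q = 3 of N = 6).
Relative gaps: (31000−15000)/31000 = 0.5161; (31000−18000)/31000 = 0.4194; (31000−25000)/31000 = 0.1935.
Σ = 1.129032. Dividing by the full population N = 6 gives P₁ = 0.1882.

0.1882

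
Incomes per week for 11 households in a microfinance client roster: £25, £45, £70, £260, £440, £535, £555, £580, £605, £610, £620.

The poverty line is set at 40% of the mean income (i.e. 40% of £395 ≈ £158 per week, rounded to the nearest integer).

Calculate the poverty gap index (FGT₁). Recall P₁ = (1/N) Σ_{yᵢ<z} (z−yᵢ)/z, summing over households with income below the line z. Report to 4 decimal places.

Poor units: £25, £45, £70 (q = 3 of N = 11).
Gap ratios (z−y)/z: (158−25)/158 = 0.8418; (158−45)/158 = 0.7152; (158−70)/158 = 0.5570.
Σ = 2.113924. Dividing by the full population N = 11 gives P₁ = 0.1922.

0.1922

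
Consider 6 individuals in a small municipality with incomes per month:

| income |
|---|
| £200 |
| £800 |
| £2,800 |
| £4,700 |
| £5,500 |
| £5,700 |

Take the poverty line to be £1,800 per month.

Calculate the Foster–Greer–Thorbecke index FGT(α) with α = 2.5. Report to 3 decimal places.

0.162

Below z: £200, £800 (q = 2 of N = 6).
Shortfall ratios: (1800−200)/1800 = 0.8889; (1800−800)/1800 = 0.5556.
Raised to α = 2.5: 0.74494; 0.23005.
Sum = 0.974984; FGT(2.5) = 0.974984 / 6 = 0.162.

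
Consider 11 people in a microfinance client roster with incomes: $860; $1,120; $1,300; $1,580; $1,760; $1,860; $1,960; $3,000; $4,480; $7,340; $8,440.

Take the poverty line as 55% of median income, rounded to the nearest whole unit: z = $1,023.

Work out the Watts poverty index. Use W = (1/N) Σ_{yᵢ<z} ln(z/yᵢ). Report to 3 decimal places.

Incomes under z: $860 (q = 1 of N = 11).
ln(z/y) terms: ln(1023/860) = 0.1736.
W = 0.173562 / 11 = 0.016.

0.016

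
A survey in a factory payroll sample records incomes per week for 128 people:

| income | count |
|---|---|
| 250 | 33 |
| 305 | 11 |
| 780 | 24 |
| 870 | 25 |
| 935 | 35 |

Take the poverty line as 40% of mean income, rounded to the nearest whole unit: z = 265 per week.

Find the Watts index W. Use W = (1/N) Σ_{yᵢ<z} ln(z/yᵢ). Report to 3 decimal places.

Below the line: 33×250 (q = 33 of N = 128).
ln(z/y) terms: ln(265/250) = 0.0583 (×33).
W = 1.922874 / 128 = 0.015.

0.015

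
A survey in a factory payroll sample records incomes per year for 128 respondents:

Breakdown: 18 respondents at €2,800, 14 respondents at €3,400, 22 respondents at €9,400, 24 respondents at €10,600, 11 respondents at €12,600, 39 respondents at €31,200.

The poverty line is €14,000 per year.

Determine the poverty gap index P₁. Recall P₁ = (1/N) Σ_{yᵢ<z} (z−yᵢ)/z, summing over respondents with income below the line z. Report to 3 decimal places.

Below the line: 18×€2,800, 14×€3,400, 22×€9,400, 24×€10,600, 11×€12,600 (q = 89 of N = 128).
Gap ratios (z−y)/z: (14000−2800)/14000 = 0.8000 (×18); (14000−3400)/14000 = 0.7571 (×14); (14000−9400)/14000 = 0.3286 (×22); (14000−10600)/14000 = 0.2429 (×24); (14000−12600)/14000 = 0.1000 (×11).
Sum of shortfalls = 39.157143; P₁ averages over all N: 39.157143 / 128 = 0.306.

0.306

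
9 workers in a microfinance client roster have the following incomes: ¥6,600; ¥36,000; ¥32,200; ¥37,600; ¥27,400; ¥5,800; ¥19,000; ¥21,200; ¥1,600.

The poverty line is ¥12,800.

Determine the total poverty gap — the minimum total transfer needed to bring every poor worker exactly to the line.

Below z: ¥1,600, ¥5,800, ¥6,600 (q = 3 of N = 9).
Individual gaps: 12800−1600 = 11200; 12800−5800 = 7000; 12800−6600 = 6200.
Aggregate gap = ¥24,400.

¥24,400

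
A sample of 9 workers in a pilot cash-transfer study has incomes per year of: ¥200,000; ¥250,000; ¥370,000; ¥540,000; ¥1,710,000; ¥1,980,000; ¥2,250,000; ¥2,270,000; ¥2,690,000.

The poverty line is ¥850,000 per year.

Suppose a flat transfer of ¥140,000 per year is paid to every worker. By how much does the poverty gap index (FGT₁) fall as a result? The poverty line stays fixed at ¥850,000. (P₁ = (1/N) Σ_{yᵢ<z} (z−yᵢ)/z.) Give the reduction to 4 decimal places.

Before: below the line — ¥200,000, ¥250,000, ¥370,000, ¥540,000; poverty gap index (FGT₁) = 0.266667.
After the ¥140,000 transfer: below the line — ¥340,000, ¥390,000, ¥510,000, ¥680,000; poverty gap index (FGT₁) = 0.193464.
Reduction = 0.266667 − 0.193464 = 0.0732.

0.0732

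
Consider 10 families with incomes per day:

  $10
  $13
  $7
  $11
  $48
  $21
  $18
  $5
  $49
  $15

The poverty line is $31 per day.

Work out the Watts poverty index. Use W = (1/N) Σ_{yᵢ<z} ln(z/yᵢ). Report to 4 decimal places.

0.8008

Below the line: $5, $7, $10, $11, $13, $15, $18, $21 (q = 8 of N = 10).
ln(z/y) terms: ln(31/5) = 1.8245; ln(31/7) = 1.4881; ln(31/10) = 1.1314; ln(31/11) = 1.0361; ln(31/13) = 0.8690; ln(31/15) = 0.7259; ln(31/18) = 0.5436; ln(31/21) = 0.3895.
W = 8.008175 / 10 = 0.8008.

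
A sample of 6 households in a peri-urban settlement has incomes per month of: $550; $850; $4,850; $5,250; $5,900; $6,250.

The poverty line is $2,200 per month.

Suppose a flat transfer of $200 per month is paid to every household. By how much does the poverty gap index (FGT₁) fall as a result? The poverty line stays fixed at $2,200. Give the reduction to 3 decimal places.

0.030

Before: below the line — $550, $850; poverty gap index (FGT₁) = 0.22727.
After the $200 transfer: below the line — $750, $1,050; poverty gap index (FGT₁) = 0.19697.
Reduction = 0.22727 − 0.19697 = 0.030.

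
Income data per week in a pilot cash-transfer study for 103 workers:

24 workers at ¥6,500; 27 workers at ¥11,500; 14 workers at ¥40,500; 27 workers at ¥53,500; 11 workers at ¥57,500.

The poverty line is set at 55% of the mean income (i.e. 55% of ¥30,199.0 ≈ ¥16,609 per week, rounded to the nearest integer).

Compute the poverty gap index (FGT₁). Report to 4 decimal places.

0.2225

Below the line: 24×¥6,500, 27×¥11,500 (q = 51 of N = 103).
Gap ratios (z−y)/z: (16609−6500)/16609 = 0.6086 (×24); (16609−11500)/16609 = 0.3076 (×27).
Σ = 22.912818. Dividing by the full population N = 103 gives P₁ = 0.2225.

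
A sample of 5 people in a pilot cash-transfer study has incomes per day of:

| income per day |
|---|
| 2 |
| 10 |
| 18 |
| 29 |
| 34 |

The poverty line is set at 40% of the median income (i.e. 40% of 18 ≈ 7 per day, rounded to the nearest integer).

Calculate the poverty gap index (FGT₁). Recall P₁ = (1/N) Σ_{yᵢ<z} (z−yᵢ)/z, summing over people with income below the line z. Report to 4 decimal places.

Below z: 2 (q = 1 of N = 5).
Gap ratios (z−y)/z: (7−2)/7 = 0.7143.
Σ = 0.714286. Dividing by the full population N = 5 gives P₁ = 0.1429.

0.1429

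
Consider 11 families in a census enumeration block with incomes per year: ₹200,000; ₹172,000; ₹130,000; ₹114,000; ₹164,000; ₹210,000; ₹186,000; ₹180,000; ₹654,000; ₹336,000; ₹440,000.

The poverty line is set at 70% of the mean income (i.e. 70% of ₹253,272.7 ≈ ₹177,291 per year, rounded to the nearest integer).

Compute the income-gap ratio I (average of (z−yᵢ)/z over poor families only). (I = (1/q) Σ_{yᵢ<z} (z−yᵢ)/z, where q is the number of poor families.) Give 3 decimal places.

Below the line: ₹114,000, ₹130,000, ₹164,000, ₹172,000 (q = 4 of N = 11).
Shortfall ratios (z−y)/z: 0.3570, 0.2667, 0.0750, 0.0298; sum = 0.728542.
The income-gap ratio divides by q (the poor only): 0.728542 / 4 = 0.182.

0.182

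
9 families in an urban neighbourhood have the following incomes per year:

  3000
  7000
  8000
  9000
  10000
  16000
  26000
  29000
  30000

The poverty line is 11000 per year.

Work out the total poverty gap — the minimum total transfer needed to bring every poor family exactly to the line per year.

18000

Incomes under z: 3000, 7000, 8000, 9000, 10000 (q = 5 of N = 9).
Individual gaps: 11000−3000 = 8000; 11000−7000 = 4000; 11000−8000 = 3000; 11000−9000 = 2000; 11000−10000 = 1000.
Aggregate gap = 18000.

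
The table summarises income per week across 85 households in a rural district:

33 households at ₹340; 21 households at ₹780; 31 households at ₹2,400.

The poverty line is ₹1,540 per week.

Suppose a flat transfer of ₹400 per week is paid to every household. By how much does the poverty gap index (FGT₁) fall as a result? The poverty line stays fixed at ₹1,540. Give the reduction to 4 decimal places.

Before: below the line — 33×₹340, 21×₹780; poverty gap index (FGT₁) = 0.424446.
After the ₹400 transfer: below the line — 33×₹740, 21×₹1,180; poverty gap index (FGT₁) = 0.259435.
Reduction = 0.424446 − 0.259435 = 0.1650.

0.1650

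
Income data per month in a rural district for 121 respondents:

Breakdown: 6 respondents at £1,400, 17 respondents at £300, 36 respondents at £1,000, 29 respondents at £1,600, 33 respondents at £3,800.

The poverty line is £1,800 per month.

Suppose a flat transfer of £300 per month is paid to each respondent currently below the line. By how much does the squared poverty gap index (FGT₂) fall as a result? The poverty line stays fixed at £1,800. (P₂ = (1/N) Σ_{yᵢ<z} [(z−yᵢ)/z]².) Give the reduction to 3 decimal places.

0.076

Before: below the line — 17×£300, 36×£1,000, 6×£1,400, 29×£1,600; squared poverty gap index (FGT₂) = 0.16174.
After the £300 transfer: below the line — 17×£600, 36×£1,300, 6×£1,700; squared poverty gap index (FGT₂) = 0.08555.
Reduction = 0.16174 − 0.08555 = 0.076.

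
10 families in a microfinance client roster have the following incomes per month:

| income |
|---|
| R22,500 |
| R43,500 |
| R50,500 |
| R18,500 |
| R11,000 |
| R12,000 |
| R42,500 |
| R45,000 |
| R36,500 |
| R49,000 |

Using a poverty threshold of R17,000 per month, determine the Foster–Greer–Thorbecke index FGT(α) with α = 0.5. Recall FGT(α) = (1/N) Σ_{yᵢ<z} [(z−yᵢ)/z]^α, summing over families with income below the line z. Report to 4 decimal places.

0.1136

Poor units: R11,000, R12,000 (q = 2 of N = 10).
Gap ratios (z−y)/z: (17000−11000)/17000 = 0.3529; (17000−12000)/17000 = 0.2941.
Raised to α = 0.5: 0.59409; 0.54233.
Sum = 1.136415; FGT(0.5) = 1.136415 / 10 = 0.1136.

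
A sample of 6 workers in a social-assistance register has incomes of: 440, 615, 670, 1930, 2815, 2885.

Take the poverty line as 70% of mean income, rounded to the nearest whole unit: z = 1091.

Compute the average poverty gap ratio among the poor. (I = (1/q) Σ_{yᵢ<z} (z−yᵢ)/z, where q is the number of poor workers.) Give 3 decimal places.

0.473

Below the line: 440, 615, 670 (q = 3 of N = 6).
Shortfall ratios (z−y)/z: 0.5967, 0.4363, 0.3859; sum = 1.418882.
I averages over the q = 3 poor units only: 1.418882 / 3 = 0.473.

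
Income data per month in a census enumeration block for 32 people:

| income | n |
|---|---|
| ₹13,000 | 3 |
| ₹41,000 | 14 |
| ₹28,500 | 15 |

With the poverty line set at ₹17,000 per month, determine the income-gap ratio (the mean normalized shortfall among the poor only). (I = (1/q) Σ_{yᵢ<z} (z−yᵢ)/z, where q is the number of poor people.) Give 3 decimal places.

Below the line: 3×₹13,000 (q = 3 of N = 32).
Shortfall ratios (z−y)/z: 0.2353 (×3); sum = 0.705882.
The income-gap ratio divides by q (the poor only): 0.705882 / 3 = 0.235.

0.235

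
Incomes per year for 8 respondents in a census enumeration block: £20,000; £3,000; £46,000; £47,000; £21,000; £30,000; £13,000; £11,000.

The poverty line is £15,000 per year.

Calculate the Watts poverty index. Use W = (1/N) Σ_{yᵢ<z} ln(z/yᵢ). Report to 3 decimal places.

Below z: £3,000, £11,000, £13,000 (q = 3 of N = 8).
Log gaps: ln(15000/3000) = 1.6094; ln(15000/11000) = 0.3102; ln(15000/13000) = 0.1431.
W = 2.062694 / 8 = 0.258.

0.258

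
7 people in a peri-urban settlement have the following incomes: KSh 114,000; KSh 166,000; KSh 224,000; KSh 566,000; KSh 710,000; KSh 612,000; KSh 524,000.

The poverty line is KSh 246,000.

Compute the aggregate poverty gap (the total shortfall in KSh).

KSh 234,000

Below z: KSh 114,000, KSh 166,000, KSh 224,000 (q = 3 of N = 7).
Individual gaps: 246000−114000 = 132000; 246000−166000 = 80000; 246000−224000 = 22000.
Aggregate gap = KSh 234,000.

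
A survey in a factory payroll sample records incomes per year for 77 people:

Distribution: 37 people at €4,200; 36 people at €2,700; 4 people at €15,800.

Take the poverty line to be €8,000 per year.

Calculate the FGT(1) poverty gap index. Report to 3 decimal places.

Poor units: 36×€2,700, 37×€4,200 (q = 73 of N = 77).
Relative gaps: (8000−2700)/8000 = 0.6625 (×36); (8000−4200)/8000 = 0.4750 (×37).
Sum of shortfalls = 41.425000; P₁ averages over all N: 41.425000 / 77 = 0.538.

0.538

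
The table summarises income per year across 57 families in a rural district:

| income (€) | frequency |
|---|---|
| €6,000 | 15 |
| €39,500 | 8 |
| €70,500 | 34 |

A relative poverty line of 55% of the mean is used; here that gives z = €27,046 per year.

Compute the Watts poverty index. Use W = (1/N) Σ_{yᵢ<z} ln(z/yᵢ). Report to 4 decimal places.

0.3963

Poor units: 15×€6,000 (q = 15 of N = 57).
Log shortfalls: ln(27046/6000) = 1.5058 (×15).
W = 22.586695 / 57 = 0.3963.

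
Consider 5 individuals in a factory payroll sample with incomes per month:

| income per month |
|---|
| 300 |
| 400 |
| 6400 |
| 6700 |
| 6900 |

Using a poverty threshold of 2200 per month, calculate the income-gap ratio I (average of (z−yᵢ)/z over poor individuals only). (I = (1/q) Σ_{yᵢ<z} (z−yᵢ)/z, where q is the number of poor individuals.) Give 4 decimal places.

Below z: 300, 400 (q = 2 of N = 5).
Relative gaps: 0.8636, 0.8182; sum = 1.681818.
I averages over the q = 2 poor units only: 1.681818 / 2 = 0.8409.

0.8409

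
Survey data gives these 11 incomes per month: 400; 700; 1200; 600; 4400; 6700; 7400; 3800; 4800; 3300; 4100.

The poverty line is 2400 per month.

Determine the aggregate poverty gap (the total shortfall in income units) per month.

Below the line: 400, 600, 700, 1200 (q = 4 of N = 11).
Individual gaps: 2400−400 = 2000; 2400−600 = 1800; 2400−700 = 1700; 2400−1200 = 1200.
Aggregate gap = 6700.

6700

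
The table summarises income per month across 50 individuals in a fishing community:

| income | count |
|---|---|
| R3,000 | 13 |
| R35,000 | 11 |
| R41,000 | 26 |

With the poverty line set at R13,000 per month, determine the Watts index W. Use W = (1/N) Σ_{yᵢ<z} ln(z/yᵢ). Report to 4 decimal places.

Below the line: 13×R3,000 (q = 13 of N = 50).
Log shortfalls: ln(13000/3000) = 1.4663 (×13).
W = 19.062382 / 50 = 0.3812.

0.3812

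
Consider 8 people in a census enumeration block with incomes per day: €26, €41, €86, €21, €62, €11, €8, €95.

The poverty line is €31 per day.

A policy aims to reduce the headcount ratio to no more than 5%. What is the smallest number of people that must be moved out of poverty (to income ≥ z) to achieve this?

Currently q = 4 of N = 8 are below the line (H = 0.500).
A headcount ratio of at most 5% allows at most ⌊0.05 × 8⌋ = 0 poor people.
So at least 4 − 0 = 4 must be lifted.

4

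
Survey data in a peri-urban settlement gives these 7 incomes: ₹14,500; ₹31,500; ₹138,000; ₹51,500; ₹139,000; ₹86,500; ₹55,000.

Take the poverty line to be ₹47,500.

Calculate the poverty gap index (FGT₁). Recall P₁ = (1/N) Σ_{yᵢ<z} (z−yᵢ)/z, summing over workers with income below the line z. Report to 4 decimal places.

0.1474

Below the line: ₹14,500, ₹31,500 (q = 2 of N = 7).
Gap ratios (z−y)/z: (47500−14500)/47500 = 0.6947; (47500−31500)/47500 = 0.3368.
Sum of shortfalls = 1.031579; P₁ averages over all N: 1.031579 / 7 = 0.1474.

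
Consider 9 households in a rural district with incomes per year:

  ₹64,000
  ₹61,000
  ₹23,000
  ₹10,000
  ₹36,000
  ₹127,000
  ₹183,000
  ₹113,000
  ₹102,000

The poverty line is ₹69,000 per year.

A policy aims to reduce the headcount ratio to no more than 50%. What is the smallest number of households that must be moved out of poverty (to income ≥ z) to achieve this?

5 of the 9 households are poor, so H = 5/9 = 0.556.
A headcount ratio of at most 50% allows at most ⌊0.50 × 9⌋ = 4 poor households.
So at least 5 − 4 = 1 must be lifted.

1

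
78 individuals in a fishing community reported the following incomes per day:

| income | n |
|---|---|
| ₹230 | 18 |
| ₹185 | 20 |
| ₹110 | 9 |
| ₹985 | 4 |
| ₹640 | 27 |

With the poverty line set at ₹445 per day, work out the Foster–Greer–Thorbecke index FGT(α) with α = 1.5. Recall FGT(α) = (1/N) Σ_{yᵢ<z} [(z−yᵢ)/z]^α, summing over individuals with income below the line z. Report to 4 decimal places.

0.2674

Incomes under z: 9×₹110, 20×₹185, 18×₹230 (q = 47 of N = 78).
Relative gaps: (445−110)/445 = 0.7528 (×9); (445−185)/445 = 0.5843 (×20); (445−230)/445 = 0.4831 (×18).
Raised to α = 1.5: 0.65317 (×9); 0.44660 (×20); 0.33583 (×18).
Sum = 20.855484; FGT(1.5) = 20.855484 / 78 = 0.2674.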